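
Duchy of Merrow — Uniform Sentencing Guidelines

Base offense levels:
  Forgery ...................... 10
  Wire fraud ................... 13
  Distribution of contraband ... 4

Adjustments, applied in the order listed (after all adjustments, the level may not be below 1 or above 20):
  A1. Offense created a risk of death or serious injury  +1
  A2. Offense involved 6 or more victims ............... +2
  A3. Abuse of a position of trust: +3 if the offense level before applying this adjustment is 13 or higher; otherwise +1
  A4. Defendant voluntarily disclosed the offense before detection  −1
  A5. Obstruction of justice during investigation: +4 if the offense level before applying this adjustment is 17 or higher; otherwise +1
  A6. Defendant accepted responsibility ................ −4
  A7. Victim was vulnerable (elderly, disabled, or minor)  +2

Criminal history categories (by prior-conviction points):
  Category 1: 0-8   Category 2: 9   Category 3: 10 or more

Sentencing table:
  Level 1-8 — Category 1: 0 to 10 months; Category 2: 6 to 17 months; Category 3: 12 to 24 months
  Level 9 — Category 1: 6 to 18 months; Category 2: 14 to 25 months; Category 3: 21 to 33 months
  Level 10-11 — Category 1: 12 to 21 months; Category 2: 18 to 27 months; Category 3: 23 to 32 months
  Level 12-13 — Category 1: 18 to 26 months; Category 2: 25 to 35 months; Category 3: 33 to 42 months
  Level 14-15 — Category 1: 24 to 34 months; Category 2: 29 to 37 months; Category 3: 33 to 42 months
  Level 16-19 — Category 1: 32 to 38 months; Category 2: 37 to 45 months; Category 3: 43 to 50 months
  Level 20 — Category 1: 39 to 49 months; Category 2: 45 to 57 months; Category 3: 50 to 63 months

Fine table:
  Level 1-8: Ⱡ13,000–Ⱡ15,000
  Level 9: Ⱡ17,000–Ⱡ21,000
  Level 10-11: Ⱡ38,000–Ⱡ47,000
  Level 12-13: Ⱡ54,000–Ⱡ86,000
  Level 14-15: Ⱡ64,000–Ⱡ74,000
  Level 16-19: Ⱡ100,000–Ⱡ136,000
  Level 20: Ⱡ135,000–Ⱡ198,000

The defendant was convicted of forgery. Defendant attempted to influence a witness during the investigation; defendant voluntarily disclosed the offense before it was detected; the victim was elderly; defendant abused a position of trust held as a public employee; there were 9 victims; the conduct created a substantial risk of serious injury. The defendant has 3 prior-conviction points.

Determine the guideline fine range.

Ⱡ100,000–Ⱡ136,000

Base offense level for forgery: 10.
A1 applies: 10 + 1 = 11.
A2 applies: 11 + 2 = 13.
A3 applies (level before this adjustment is 13 ≥ 13, so +3): 13 + 3 = 16.
A4 applies: 16 − 1 = 15.
A5 applies (level before this adjustment is 15 < 17, so +1): 15 + 1 = 16.
A7 applies: 16 + 2 = 18.
Final offense level: 18.
Level 18 falls in the 16-19 band.
Fine table: Level 16-19 → Ⱡ100,000–Ⱡ136,000.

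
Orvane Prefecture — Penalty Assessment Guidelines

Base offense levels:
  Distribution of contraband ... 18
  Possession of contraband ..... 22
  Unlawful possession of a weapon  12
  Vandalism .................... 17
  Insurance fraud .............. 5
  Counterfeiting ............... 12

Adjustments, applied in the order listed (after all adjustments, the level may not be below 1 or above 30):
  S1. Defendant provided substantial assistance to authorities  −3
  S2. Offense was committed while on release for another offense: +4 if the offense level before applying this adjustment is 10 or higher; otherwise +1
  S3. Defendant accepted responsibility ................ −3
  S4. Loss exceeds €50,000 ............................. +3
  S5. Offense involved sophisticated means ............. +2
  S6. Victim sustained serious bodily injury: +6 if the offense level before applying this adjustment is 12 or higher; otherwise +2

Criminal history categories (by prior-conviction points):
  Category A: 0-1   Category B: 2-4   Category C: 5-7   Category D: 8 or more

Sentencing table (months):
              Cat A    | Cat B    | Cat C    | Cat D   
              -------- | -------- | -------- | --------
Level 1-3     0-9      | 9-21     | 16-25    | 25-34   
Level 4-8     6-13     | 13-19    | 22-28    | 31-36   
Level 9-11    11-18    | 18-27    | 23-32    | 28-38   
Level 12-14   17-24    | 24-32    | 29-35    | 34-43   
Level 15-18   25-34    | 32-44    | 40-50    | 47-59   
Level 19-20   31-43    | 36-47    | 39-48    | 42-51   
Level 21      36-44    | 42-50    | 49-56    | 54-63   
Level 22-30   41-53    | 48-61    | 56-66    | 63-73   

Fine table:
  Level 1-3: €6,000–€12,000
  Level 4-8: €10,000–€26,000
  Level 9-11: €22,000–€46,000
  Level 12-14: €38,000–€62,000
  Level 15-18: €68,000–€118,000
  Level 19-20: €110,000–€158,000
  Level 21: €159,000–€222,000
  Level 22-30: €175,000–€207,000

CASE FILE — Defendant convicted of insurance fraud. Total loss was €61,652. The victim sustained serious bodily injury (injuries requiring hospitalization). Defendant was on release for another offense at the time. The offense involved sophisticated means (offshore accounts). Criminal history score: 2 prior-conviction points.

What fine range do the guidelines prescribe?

Base offense level for insurance fraud: 5.
S2 applies (level before this adjustment is 5 < 10, so +1): 5 + 1 = 6.
S3 does not apply.
S4 applies: 6 + 3 = 9.
S5 applies: 9 + 2 = 11.
S6 applies (level before this adjustment is 11 < 12, so +2): 11 + 2 = 13.
Final offense level: 13.
Level 13 falls in the 12-14 band.
Fine table: Level 12-14 → €38,000–€62,000.

€38,000–€62,000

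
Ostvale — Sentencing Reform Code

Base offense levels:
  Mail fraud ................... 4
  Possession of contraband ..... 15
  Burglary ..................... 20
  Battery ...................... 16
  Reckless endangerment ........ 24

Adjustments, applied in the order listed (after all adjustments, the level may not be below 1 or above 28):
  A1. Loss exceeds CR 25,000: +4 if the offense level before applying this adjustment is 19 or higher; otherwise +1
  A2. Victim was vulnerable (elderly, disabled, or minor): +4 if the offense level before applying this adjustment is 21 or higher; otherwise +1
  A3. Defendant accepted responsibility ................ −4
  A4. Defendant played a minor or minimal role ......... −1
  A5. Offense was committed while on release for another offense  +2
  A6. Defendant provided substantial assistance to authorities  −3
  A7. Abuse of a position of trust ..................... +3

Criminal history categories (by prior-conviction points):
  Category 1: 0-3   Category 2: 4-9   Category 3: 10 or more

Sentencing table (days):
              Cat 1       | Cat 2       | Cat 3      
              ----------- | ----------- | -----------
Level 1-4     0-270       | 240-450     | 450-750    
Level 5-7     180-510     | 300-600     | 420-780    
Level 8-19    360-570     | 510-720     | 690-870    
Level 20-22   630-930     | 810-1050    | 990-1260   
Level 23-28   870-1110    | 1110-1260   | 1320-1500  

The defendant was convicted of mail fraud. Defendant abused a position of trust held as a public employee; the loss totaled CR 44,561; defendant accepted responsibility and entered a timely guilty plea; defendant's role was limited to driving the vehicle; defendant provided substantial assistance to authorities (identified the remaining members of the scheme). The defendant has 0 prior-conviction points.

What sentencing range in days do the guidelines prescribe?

Base offense level for mail fraud: 4.
A1 applies (level before this adjustment is 4 < 19, so +1): 4 + 1 = 5.
A3 applies: 5 − 4 = 1.
A4 applies: 1 − 1 = 0.
A6 applies: 0 − 3 = -3.
A7 applies: -3 + 3 = 0.
Level 0 is below the minimum of 1; floored at 1.
Final offense level: 1.
Criminal history: 0 prior points → Category 1 (0-3).
Level 1 falls in the 1-4 band.
Grid: Level 1-4 × Category 1 = 0-270 days.

0-270 days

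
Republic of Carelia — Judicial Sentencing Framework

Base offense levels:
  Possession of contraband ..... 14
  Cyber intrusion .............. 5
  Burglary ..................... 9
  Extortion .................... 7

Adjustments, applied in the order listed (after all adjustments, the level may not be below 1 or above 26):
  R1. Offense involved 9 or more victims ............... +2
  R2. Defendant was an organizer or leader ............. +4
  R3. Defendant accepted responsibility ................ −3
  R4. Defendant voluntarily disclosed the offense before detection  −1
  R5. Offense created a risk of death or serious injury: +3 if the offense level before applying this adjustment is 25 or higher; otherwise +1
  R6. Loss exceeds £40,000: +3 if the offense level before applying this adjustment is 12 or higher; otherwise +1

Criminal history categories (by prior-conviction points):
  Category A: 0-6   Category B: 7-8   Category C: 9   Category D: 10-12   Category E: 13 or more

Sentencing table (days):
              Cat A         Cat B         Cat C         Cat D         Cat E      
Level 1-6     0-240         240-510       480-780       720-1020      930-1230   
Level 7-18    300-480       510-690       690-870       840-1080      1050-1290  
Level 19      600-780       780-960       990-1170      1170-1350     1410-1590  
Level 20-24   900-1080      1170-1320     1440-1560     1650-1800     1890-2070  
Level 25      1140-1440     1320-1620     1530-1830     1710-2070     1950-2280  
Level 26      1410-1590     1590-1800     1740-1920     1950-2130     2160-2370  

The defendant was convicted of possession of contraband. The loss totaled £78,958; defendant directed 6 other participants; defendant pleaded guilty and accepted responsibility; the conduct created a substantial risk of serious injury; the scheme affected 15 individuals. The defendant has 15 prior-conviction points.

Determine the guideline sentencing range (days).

1890-2070 days

Base offense level for possession of contraband: 14.
R1 applies: 14 + 2 = 16.
R2 applies: 16 + 4 = 20.
R3 applies: 20 − 3 = 17.
R4 does not apply.
R5 applies (level before this adjustment is 17 < 25, so +1): 17 + 1 = 18.
R6 applies (level before this adjustment is 18 ≥ 12, so +3): 18 + 3 = 21.
Final offense level: 21.
Criminal history: 15 prior points → Category E (13+).
Level 21 falls in the 20-24 band.
Grid: Level 20-24 × Category E = 1890-2070 days.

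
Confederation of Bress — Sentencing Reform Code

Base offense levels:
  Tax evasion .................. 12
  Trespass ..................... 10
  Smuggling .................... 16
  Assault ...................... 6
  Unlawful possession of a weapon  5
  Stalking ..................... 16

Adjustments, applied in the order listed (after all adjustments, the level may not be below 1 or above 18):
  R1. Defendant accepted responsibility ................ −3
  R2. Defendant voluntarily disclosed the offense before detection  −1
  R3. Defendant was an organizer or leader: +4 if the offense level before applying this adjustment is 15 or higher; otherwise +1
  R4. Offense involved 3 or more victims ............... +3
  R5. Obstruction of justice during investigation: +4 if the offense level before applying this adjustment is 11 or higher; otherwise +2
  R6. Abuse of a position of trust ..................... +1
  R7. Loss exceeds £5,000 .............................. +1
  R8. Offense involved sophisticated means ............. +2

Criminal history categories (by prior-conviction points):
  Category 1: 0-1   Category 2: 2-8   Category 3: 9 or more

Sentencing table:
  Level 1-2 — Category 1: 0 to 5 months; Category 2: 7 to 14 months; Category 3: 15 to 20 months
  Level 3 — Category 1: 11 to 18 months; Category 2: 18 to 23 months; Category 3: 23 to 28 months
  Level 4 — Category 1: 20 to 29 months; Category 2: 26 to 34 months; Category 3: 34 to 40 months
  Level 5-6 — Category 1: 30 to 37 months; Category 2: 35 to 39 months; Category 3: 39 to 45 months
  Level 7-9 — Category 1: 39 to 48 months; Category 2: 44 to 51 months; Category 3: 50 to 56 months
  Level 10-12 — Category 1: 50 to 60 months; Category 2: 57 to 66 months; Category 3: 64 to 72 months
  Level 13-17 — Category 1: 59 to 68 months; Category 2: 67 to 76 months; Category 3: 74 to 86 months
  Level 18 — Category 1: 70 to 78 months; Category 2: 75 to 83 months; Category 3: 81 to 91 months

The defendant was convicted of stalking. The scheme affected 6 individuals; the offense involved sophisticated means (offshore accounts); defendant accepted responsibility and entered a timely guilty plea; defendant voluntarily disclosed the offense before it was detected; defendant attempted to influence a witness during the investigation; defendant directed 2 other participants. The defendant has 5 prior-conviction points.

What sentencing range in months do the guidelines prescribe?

75-83 months

Base offense level for stalking: 16.
R1 applies: 16 − 3 = 13.
R2 applies: 13 − 1 = 12.
R3 applies (level before this adjustment is 12 < 15, so +1): 12 + 1 = 13.
R4 applies: 13 + 3 = 16.
R5 applies (level before this adjustment is 16 ≥ 11, so +4): 16 + 4 = 20.
R7 does not apply.
R8 applies: 20 + 2 = 22.
Level 22 exceeds the maximum of 18; capped at 18.
Final offense level: 18.
Criminal history: 5 prior points → Category 2 (2-8).
Level 18 falls in the 18 band.
Grid: Level 18 × Category 2 = 75-83 months.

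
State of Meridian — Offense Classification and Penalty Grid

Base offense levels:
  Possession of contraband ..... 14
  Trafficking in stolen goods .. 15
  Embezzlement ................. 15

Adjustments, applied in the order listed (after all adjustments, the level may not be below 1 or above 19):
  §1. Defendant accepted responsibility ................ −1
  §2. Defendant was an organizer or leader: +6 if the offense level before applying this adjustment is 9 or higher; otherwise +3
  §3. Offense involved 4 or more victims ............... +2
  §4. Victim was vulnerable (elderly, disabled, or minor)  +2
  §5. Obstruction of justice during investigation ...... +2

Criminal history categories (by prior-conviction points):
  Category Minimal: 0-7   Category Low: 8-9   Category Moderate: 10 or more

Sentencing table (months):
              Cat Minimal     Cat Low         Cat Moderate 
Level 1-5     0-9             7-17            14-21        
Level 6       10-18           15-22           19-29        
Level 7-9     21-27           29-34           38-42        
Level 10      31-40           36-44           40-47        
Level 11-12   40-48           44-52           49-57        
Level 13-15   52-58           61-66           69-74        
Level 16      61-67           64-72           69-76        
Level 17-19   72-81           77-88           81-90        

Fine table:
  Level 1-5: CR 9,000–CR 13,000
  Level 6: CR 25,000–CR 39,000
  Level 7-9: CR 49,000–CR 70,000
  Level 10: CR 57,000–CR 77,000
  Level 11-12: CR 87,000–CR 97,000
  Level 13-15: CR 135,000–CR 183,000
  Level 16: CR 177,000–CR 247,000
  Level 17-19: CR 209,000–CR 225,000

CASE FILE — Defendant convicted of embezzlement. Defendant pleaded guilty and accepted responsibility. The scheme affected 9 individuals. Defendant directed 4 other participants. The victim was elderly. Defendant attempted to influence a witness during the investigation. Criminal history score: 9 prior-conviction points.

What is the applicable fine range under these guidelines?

CR 209,000–CR 225,000

Base offense level for embezzlement: 15.
§1 applies: 15 − 1 = 14.
§2 applies (level before this adjustment is 14 ≥ 9, so +6): 14 + 6 = 20.
§3 applies: 20 + 2 = 22.
§4 applies: 22 + 2 = 24.
§5 applies: 24 + 2 = 26.
Level 26 exceeds the maximum of 19; capped at 19.
Final offense level: 19.
Level 19 falls in the 17-19 band.
Fine table: Level 17-19 → CR 209,000–CR 225,000.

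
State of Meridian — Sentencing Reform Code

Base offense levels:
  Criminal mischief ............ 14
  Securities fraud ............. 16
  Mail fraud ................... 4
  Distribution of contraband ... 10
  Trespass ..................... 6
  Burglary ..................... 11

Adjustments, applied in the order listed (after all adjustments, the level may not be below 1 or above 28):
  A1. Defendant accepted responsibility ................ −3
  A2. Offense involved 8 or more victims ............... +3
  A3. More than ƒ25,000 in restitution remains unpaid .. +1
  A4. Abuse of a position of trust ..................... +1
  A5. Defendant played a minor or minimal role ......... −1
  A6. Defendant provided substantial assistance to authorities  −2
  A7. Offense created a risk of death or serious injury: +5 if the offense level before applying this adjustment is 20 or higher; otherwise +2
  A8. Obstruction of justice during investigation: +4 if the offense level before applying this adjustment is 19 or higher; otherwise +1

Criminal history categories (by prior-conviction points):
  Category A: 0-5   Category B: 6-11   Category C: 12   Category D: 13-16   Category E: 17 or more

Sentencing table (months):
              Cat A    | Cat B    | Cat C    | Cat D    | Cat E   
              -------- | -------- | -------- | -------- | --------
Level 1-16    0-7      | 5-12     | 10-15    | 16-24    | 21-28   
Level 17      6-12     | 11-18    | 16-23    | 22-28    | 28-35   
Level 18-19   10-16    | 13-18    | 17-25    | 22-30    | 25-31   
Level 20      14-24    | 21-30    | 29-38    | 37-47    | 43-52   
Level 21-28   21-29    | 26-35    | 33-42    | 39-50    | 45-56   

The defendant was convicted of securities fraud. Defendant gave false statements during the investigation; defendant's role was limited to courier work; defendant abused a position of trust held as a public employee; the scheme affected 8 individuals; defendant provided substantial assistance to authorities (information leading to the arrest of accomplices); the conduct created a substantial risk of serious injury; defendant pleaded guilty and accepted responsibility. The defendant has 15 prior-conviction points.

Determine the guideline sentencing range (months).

22-28 months

Base offense level for securities fraud: 16.
A1 applies: 16 − 3 = 13.
A2 applies: 13 + 3 = 16.
A3 does not apply.
A4 applies: 16 + 1 = 17.
A5 applies: 17 − 1 = 16.
A6 applies: 16 − 2 = 14.
A7 applies (level before this adjustment is 14 < 20, so +2): 14 + 2 = 16.
A8 applies (level before this adjustment is 16 < 19, so +1): 16 + 1 = 17.
Final offense level: 17.
Criminal history: 15 prior points → Category D (13-16).
Level 17 falls in the 17 band.
Grid: Level 17 × Category D = 22-28 months.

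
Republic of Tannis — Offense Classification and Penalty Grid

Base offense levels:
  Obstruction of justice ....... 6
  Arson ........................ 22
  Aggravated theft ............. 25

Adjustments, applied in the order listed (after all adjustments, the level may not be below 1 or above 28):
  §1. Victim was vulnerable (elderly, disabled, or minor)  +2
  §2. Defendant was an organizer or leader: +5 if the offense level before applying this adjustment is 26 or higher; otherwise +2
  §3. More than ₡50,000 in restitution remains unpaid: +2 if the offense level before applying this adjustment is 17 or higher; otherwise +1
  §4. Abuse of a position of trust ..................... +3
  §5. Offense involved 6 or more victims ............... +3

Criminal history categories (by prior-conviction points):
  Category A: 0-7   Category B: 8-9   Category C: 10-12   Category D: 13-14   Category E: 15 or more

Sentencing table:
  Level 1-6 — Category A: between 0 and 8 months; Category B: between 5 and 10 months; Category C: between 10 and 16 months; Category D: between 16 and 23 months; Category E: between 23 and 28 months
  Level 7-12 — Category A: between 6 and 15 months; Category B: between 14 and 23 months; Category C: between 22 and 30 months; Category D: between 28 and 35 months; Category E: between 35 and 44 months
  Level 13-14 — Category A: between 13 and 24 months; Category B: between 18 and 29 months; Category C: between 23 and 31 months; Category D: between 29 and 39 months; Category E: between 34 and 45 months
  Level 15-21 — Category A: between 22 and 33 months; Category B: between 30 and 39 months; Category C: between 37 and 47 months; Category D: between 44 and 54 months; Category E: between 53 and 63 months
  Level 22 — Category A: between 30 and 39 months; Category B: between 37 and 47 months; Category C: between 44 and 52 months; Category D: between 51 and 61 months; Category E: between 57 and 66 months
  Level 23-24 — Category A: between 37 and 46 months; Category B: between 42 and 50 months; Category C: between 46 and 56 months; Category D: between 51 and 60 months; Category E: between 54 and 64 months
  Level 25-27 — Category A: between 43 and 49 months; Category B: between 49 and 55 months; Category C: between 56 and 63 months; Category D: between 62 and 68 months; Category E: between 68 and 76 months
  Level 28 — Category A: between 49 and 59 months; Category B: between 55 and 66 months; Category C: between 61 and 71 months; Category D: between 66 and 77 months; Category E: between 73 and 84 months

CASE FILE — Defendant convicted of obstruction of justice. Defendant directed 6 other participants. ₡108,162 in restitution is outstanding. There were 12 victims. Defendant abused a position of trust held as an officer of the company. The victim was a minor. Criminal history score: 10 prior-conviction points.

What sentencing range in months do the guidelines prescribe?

37-47 months

Base offense level for obstruction of justice: 6.
§1 applies: 6 + 2 = 8.
§2 applies (level before this adjustment is 8 < 26, so +2): 8 + 2 = 10.
§3 applies (level before this adjustment is 10 < 17, so +1): 10 + 1 = 11.
§4 applies: 11 + 3 = 14.
§5 applies: 14 + 3 = 17.
Final offense level: 17.
Criminal history: 10 prior points → Category C (10-12).
Level 17 falls in the 15-21 band.
Grid: Level 15-21 × Category C = 37-47 months.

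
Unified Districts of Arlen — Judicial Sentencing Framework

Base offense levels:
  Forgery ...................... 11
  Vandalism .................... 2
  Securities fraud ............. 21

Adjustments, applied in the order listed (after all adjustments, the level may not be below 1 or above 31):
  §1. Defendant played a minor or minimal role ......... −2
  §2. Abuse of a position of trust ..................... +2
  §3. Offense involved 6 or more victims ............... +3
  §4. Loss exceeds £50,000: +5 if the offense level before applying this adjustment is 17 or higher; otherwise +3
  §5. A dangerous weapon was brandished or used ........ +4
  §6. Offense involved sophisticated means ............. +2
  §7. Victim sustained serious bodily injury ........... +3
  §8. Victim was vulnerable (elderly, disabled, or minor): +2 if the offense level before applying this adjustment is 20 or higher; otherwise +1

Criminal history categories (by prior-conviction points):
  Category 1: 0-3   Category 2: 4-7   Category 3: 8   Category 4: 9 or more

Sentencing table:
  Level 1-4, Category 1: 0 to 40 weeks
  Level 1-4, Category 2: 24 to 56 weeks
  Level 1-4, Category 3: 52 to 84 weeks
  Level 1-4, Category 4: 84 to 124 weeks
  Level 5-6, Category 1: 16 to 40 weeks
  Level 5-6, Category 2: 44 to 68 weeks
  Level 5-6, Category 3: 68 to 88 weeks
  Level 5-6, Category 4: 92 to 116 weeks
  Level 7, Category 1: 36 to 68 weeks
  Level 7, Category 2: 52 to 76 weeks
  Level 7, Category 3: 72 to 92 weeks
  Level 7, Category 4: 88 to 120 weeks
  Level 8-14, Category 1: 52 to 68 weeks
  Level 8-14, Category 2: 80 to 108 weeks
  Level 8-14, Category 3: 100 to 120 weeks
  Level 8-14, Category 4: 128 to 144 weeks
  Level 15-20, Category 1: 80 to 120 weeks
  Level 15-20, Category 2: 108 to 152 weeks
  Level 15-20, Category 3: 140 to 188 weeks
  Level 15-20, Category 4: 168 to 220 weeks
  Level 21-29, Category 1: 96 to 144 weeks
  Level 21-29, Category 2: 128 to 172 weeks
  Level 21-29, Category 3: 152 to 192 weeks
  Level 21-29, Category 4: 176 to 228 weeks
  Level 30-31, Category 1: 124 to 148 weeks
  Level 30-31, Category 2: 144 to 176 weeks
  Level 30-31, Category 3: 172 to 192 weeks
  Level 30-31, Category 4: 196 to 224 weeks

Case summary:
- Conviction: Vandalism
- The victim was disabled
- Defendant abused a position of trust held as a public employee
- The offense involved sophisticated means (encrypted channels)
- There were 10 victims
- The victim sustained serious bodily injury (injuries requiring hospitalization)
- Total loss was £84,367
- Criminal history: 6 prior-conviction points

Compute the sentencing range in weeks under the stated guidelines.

108-152 weeks

Base offense level for vandalism: 2.
§2 applies: 2 + 2 = 4.
§3 applies: 4 + 3 = 7.
§4 applies (level before this adjustment is 7 < 17, so +3): 7 + 3 = 10.
§6 applies: 10 + 2 = 12.
§7 applies: 12 + 3 = 15.
§8 applies (level before this adjustment is 15 < 20, so +1): 15 + 1 = 16.
Final offense level: 16.
Criminal history: 6 prior points → Category 2 (4-7).
Level 16 falls in the 15-20 band.
Grid: Level 15-20 × Category 2 = 108-152 weeks.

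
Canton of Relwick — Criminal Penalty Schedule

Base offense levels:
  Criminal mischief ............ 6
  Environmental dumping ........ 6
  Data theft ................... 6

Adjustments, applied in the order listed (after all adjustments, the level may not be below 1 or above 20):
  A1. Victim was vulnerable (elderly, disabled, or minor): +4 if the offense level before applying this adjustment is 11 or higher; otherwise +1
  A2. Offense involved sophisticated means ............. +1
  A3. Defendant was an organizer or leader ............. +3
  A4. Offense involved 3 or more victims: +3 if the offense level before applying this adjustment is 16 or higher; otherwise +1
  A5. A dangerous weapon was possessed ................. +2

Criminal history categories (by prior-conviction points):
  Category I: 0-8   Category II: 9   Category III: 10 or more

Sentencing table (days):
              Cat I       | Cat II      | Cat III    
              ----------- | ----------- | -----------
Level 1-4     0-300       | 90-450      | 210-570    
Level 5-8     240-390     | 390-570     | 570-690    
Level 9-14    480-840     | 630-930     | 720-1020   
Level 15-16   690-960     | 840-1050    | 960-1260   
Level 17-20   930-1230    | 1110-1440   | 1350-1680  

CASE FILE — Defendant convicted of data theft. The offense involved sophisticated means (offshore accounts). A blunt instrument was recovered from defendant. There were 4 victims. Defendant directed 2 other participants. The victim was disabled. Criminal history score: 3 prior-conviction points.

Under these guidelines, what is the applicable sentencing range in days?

480-840 days

Base offense level for data theft: 6.
A1 applies (level before this adjustment is 6 < 11, so +1): 6 + 1 = 7.
A2 applies: 7 + 1 = 8.
A3 applies: 8 + 3 = 11.
A4 applies (level before this adjustment is 11 < 16, so +1): 11 + 1 = 12.
A5 applies: 12 + 2 = 14.
Final offense level: 14.
Criminal history: 3 prior points → Category I (0-8).
Level 14 falls in the 9-14 band.
Grid: Level 9-14 × Category I = 480-840 days.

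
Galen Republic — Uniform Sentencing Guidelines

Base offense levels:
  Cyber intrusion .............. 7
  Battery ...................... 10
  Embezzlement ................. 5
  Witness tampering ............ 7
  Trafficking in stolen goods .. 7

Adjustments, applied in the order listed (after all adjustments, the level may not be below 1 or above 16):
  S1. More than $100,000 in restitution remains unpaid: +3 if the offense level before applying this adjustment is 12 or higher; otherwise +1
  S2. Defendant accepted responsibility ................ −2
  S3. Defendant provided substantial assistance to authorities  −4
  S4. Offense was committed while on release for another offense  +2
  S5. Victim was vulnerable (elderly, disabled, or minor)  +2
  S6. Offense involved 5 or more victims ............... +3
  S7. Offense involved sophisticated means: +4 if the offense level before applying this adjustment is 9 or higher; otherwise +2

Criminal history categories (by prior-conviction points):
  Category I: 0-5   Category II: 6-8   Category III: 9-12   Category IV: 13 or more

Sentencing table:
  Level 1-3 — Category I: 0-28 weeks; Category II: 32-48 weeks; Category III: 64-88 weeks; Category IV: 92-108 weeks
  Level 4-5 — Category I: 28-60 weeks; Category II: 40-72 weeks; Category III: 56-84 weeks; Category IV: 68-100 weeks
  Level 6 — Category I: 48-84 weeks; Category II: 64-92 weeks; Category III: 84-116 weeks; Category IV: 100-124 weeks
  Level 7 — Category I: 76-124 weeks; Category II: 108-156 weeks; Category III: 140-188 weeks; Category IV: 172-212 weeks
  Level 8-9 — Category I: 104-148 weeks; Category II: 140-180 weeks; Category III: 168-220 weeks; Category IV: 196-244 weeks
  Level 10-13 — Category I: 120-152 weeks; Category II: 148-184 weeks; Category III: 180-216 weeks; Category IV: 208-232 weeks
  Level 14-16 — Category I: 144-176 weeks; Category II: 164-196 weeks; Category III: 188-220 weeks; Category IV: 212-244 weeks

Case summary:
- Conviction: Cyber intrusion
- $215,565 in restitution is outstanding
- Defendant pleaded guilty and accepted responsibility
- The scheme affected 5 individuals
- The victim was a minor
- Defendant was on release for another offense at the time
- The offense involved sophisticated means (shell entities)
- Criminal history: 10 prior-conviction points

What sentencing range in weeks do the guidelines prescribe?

188-220 weeks

Base offense level for cyber intrusion: 7.
S1 applies (level before this adjustment is 7 < 12, so +1): 7 + 1 = 8.
S2 applies: 8 − 2 = 6.
S3 does not apply.
S4 applies: 6 + 2 = 8.
S5 applies: 8 + 2 = 10.
S6 applies: 10 + 3 = 13.
S7 applies (level before this adjustment is 13 ≥ 9, so +4): 13 + 4 = 17.
Level 17 exceeds the maximum of 16; capped at 16.
Final offense level: 16.
Criminal history: 10 prior points → Category III (9-12).
Level 16 falls in the 14-16 band.
Grid: Level 14-16 × Category III = 188-220 weeks.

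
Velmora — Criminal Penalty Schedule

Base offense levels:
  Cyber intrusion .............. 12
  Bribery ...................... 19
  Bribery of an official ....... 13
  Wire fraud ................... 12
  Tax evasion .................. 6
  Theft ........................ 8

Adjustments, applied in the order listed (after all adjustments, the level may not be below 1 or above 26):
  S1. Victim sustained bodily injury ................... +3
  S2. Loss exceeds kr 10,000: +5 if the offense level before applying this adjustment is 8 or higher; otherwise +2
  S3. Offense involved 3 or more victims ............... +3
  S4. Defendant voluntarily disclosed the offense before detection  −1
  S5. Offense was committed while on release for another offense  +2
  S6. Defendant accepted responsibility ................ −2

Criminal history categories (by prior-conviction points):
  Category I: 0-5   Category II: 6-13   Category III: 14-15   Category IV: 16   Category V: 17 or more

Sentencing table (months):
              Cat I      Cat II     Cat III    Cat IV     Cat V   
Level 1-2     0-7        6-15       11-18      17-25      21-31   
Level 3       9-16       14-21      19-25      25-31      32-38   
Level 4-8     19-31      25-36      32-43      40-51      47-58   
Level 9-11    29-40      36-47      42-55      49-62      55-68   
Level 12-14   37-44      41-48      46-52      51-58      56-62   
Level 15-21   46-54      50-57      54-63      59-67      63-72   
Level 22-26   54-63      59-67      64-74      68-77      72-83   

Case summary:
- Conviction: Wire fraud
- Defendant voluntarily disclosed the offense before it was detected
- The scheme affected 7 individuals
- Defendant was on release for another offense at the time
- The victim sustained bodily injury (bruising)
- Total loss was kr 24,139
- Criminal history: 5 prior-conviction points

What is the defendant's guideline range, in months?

54-63 months

Base offense level for wire fraud: 12.
S1 applies: 12 + 3 = 15.
S2 applies (level before this adjustment is 15 ≥ 8, so +5): 15 + 5 = 20.
S3 applies: 20 + 3 = 23.
S4 applies: 23 − 1 = 22.
S5 applies: 22 + 2 = 24.
Final offense level: 24.
Criminal history: 5 prior points → Category I (0-5).
Level 24 falls in the 22-26 band.
Grid: Level 22-26 × Category I = 54-63 months.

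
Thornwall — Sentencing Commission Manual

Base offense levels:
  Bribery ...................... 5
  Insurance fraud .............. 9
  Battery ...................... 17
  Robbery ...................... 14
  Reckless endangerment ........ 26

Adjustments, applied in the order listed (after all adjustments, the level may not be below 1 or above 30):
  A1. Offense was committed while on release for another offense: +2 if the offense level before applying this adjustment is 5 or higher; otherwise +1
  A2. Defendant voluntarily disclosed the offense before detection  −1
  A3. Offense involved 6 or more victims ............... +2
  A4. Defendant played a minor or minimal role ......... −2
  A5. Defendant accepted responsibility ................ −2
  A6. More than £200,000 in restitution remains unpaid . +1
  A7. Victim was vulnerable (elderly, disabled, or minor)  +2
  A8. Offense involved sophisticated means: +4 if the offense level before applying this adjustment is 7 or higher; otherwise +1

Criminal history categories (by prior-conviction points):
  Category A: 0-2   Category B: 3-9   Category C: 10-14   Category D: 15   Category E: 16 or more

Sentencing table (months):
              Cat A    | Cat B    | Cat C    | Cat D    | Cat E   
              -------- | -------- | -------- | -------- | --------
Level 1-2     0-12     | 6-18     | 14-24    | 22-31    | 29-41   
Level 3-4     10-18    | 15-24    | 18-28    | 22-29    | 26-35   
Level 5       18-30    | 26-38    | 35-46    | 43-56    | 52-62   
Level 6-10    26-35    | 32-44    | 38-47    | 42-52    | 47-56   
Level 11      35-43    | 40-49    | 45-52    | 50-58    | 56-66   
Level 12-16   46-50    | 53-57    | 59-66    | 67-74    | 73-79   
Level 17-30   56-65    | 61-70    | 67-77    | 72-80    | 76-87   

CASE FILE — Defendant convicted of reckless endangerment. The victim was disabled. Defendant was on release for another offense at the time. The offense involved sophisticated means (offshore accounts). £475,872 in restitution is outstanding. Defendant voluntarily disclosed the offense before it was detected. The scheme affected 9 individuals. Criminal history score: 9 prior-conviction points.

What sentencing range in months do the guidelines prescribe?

61-70 months

Base offense level for reckless endangerment: 26.
A1 applies (level before this adjustment is 26 ≥ 5, so +2): 26 + 2 = 28.
A2 applies: 28 − 1 = 27.
A3 applies: 27 + 2 = 29.
A4 does not apply.
A5 does not apply.
A6 applies: 29 + 1 = 30.
A7 applies: 30 + 2 = 32.
A8 applies (level before this adjustment is 32 ≥ 7, so +4): 32 + 4 = 36.
Level 36 exceeds the maximum of 30; capped at 30.
Final offense level: 30.
Criminal history: 9 prior points → Category B (3-9).
Level 30 falls in the 17-30 band.
Grid: Level 17-30 × Category B = 61-70 months.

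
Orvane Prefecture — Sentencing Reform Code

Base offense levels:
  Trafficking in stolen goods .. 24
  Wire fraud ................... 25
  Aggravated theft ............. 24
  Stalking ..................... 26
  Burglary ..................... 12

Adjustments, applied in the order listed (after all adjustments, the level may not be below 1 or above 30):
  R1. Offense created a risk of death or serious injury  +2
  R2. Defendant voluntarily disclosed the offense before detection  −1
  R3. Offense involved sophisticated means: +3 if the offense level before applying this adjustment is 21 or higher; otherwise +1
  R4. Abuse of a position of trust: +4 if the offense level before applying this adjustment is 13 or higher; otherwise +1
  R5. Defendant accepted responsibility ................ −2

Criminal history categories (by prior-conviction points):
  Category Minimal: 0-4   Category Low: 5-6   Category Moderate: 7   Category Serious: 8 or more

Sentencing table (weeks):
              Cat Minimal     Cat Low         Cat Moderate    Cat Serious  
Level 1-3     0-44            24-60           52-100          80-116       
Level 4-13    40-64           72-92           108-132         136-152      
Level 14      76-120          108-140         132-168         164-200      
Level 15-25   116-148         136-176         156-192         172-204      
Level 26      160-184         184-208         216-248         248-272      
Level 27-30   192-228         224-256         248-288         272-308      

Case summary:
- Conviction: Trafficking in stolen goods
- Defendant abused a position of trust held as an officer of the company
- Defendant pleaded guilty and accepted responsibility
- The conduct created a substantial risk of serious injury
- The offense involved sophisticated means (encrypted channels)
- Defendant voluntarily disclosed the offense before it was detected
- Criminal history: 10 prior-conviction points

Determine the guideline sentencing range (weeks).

Base offense level for trafficking in stolen goods: 24.
R1 applies: 24 + 2 = 26.
R2 applies: 26 − 1 = 25.
R3 applies (level before this adjustment is 25 ≥ 21, so +3): 25 + 3 = 28.
R4 applies (level before this adjustment is 28 ≥ 13, so +4): 28 + 4 = 32.
R5 applies: 32 − 2 = 30.
Final offense level: 30.
Criminal history: 10 prior points → Category Serious (8+).
Level 30 falls in the 27-30 band.
Grid: Level 27-30 × Category Serious = 272-308 weeks.

272-308 weeks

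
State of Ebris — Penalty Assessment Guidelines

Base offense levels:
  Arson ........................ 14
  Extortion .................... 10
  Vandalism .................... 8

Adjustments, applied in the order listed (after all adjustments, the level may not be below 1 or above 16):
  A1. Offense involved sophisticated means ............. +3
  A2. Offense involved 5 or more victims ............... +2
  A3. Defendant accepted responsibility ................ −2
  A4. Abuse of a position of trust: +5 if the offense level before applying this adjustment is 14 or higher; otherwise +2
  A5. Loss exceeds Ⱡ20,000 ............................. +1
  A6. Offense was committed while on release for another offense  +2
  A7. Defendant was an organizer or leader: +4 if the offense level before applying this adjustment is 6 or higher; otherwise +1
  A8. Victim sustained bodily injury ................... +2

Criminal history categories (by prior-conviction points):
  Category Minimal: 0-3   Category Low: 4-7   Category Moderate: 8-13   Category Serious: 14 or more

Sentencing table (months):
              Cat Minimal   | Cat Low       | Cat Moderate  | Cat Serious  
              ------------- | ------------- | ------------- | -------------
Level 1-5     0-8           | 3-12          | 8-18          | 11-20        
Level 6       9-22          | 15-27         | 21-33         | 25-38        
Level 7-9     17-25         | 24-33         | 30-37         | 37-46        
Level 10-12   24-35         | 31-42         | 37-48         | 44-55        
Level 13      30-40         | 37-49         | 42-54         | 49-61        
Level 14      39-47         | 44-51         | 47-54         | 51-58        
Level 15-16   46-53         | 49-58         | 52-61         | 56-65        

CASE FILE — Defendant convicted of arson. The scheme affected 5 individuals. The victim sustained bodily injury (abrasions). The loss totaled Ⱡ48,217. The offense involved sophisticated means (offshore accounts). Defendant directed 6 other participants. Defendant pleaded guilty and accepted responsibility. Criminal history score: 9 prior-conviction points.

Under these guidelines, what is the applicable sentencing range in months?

52-61 months

Base offense level for arson: 14.
A1 applies: 14 + 3 = 17.
A2 applies: 17 + 2 = 19.
A3 applies: 19 − 2 = 17.
A4 does not apply.
A5 applies: 17 + 1 = 18.
A6 does not apply.
A7 applies (level before this adjustment is 18 ≥ 6, so +4): 18 + 4 = 22.
A8 applies: 22 + 2 = 24.
Level 24 exceeds the maximum of 16; capped at 16.
Final offense level: 16.
Criminal history: 9 prior points → Category Moderate (8-13).
Level 16 falls in the 15-16 band.
Grid: Level 15-16 × Category Moderate = 52-61 months.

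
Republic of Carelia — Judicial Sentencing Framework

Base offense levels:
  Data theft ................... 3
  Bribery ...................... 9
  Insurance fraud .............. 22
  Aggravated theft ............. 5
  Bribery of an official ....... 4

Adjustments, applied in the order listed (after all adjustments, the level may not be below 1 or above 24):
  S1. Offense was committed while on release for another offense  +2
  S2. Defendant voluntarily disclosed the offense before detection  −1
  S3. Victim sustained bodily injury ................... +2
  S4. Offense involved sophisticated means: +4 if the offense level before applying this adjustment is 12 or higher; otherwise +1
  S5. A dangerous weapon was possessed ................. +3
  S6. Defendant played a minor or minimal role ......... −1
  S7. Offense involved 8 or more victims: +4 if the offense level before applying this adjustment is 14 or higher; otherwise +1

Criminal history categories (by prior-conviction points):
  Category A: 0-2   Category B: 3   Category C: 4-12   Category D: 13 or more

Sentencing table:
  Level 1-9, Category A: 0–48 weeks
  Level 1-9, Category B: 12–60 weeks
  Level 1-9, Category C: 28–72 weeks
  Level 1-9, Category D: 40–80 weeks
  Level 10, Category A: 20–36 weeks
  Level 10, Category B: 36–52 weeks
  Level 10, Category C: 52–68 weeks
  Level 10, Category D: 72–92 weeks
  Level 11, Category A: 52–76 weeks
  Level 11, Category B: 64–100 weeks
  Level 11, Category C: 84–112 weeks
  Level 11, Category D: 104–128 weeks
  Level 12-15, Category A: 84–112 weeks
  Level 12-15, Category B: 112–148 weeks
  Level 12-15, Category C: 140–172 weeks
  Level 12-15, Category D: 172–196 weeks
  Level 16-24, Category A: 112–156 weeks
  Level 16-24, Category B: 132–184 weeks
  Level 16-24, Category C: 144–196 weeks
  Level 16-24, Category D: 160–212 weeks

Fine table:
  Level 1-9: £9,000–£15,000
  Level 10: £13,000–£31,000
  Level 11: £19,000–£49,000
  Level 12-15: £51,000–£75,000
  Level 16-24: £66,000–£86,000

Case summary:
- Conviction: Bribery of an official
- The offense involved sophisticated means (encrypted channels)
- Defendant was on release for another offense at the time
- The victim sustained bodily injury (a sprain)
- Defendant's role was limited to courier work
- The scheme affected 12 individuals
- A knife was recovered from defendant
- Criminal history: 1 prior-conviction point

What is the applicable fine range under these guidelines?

£51,000–£75,000

Base offense level for bribery of an official: 4.
S1 applies: 4 + 2 = 6.
S2 does not apply.
S3 applies: 6 + 2 = 8.
S4 applies (level before this adjustment is 8 < 12, so +1): 8 + 1 = 9.
S5 applies: 9 + 3 = 12.
S6 applies: 12 − 1 = 11.
S7 applies (level before this adjustment is 11 < 14, so +1): 11 + 1 = 12.
Final offense level: 12.
Level 12 falls in the 12-15 band.
Fine table: Level 12-15 → £51,000–£75,000.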